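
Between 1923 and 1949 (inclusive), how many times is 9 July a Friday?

4

Track 9 July's weekday year by year (advancing +1, or +2 across a Feb 29):
  1923: Mon  1924: Wed (+2)  1925: Thu (+1)  1926: Fri (+1) ✓  1927: Sat (+1)
  1928: Mon (+2)  1929: Tue (+1)  1930: Wed (+1)  1931: Thu (+1)  1932: Sat (+2)
  1933: Sun (+1)  1934: Mon (+1)  1935: Tue (+1)  1936: Thu (+2)  1937: Fri (+1) ✓
  1938: Sat (+1)  1939: Sun (+1)  1940: Tue (+2)  1941: Wed (+1)  1942: Thu (+1)
  1943: Fri (+1) ✓  1944: Sun (+2)  1945: Mon (+1)  1946: Tue (+1)  1947: Wed (+1)
  1948: Fri (+2) ✓  1949: Sat (+1)
Friday years: 1926, 1937, 1943, 1948 — 4 in total.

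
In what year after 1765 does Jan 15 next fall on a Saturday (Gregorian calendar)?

From one year to the next, a fixed date's weekday advances by 1, or by 2 when a Feb 29 lies between the two dates.
1765: January 15 is Tuesday.
1766: Wednesday (+1)
1767: Thursday (+1)
1768: Friday (+1)
1769: Sunday (+2)
1770: Monday (+1)
1771: Tuesday (+1)
1772: Wednesday (+1)
1773: Friday (+2)
1774: Saturday (+1)
Jan 15 falls on a Saturday in 1774.

1774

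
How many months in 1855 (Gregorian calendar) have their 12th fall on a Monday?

Check the 12th of each month of 1855: Jan 12: Fri, Feb 12: Mon, Mar 12: Mon, Apr 12: Thu, May 12: Sat, Jun 12: Tue, Jul 12: Thu, Aug 12: Sun, Sep 12: Wed, Oct 12: Fri, Nov 12: Mon, Dec 12: Wed.
Monday occurs in February, March, November — 3 months.

3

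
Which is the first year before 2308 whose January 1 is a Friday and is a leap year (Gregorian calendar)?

Jan 1 advances by 2 weekdays after a leap year and by 1 after a common year.
2308: Jan 1 is Wednesday (leap).
2307: Tuesday
2306: Monday
2305: Sunday
2304: Friday (leap)
2304 begins on a Friday and is a leap year.

2304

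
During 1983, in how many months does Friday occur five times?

4

A month of length L has five Fridays iff its first Friday is on day ≤ L−28 (so day 1–3 in a 31-day month, 1–2 in a 30-day month, day 1 in a leap February).
Checking each month of 1983: Jan starts Sat (31d); Feb starts Tue (28d); Mar starts Tue (31d); Apr starts Fri (30d) ✓; May starts Sun (31d); Jun starts Wed (30d); Jul starts Fri (31d) ✓; Aug starts Mon (31d); Sep starts Thu (30d) ✓; Oct starts Sat (31d); Nov starts Tue (30d); Dec starts Thu (31d) ✓.
Five-Friday months: April, July, September, December → 4.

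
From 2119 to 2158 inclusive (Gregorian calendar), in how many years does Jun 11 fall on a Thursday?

5

Track Jun 11's weekday year by year (advancing +1, or +2 across a Feb 29):
  2119: Sun  2120: Tue (+2)  2121: Wed (+1)  2122: Thu (+1) ✓  2123: Fri (+1)
  2124: Sun (+2)  2125: Mon (+1)  2126: Tue (+1)  2127: Wed (+1)  2128: Fri (+2)
  2129: Sat (+1)  2130: Sun (+1)  2131: Mon (+1)  2132: Wed (+2)  … (12 more years) …
  2145: Fri (+1)  2146: Sat (+1)  2147: Sun (+1)  2148: Tue (+2)  2149: Wed (+1)
  2150: Thu (+1) ✓  2151: Fri (+1)  2152: Sun (+2)  2153: Mon (+1)  2154: Tue (+1)
  2155: Wed (+1)  2156: Fri (+2)  2157: Sat (+1)  2158: Sun (+1)
Thursday years: 2122, 2133, 2139, 2144, 2150 — 5 in total.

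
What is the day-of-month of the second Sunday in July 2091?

8

July 1, 2091 is a Sunday, so the first Sunday is the 1st.
The second Sunday is 1 + 7 = 8.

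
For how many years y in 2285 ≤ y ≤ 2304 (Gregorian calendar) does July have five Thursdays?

July has 31 days; it has five Thursdays when Thursday falls among the first (month-length − 28) days — i.e. when July 1 is one of Thursday/Wednesday/Tuesday.
July 1 by year: 2285:Wed✓ 2286:Thu✓ 2287:Fri 2288:Sun 2289:Mon 2290:Tue✓ 2291:Wed✓ 2292:Fri 2293:Sat 2294:Sun 2295:Mon 2296:Wed✓ 2297:Thu✓ 2298:Fri 2299:Sat 2300:Sun 2301:Mon 2302:Tue✓ 2303:Wed✓ 2304:Fri
Years with five Thursdays: 2285, 2286, 2290, 2291, 2296, 2297, 2302, 2303 → 8.

8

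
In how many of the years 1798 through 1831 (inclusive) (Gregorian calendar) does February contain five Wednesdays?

1

February has 28 days (29 in leap years); it has five Wednesdays when Wednesday falls among the first (month-length − 28) days — i.e. when February 1 is Wednesday in a leap year (never in a common year).
February 1 by year: 1798:Thu 1799:Fri 1800:Sat 1801:Sun 1802:Mon 1803:Tue 1804:Wed✓ 1805:Fri 1806:Sat 1807:Sun 1808:Mon 1809:Wed 1810:Thu 1811:Fri 1812:Sat …(4 more)… 1817:Sat 1818:Sun 1819:Mon 1820:Tue 1821:Thu 1822:Fri 1823:Sat 1824:Sun 1825:Tue 1826:Wed 1827:Thu 1828:Fri 1829:Sun 1830:Mon 1831:Tue
Years with five Wednesdays: 1804 → 1.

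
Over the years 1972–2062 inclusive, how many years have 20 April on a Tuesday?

13

Track 20 April's weekday year by year (advancing +1, or +2 across a Feb 29):
  1972: Thu  1973: Fri (+1)  1974: Sat (+1)  1975: Sun (+1)  1976: Tue (+2) ✓
  1977: Wed (+1)  1978: Thu (+1)  1979: Fri (+1)  1980: Sun (+2)  1981: Mon (+1)
  1982: Tue (+1) ✓  1983: Wed (+1)  1984: Fri (+2)  1985: Sat (+1)  … (63 more years) …
  2049: Tue (+1) ✓  2050: Wed (+1)  2051: Thu (+1)  2052: Sat (+2)  2053: Sun (+1)
  2054: Mon (+1)  2055: Tue (+1) ✓  2056: Thu (+2)  2057: Fri (+1)  2058: Sat (+1)
  2059: Sun (+1)  2060: Tue (+2) ✓  2061: Wed (+1)  2062: Thu (+1)
Tuesday years: 1976, 1982, 1993, 1999, 2004, 2010, 2021, 2027, 2032, 2038, 2049, 2055, 2060 — 13 in total.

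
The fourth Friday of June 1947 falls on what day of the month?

27

June 1, 1947 is a Sunday, so the first Friday is the 6th.
The fourth Friday is 6 + 21 = 27.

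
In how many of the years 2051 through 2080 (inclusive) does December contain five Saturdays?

December has 31 days; it has five Saturdays when Saturday falls among the first (month-length − 28) days — i.e. when December 1 is one of Saturday/Friday/Thursday.
December 1 by year: 2051:Fri✓ 2052:Sun 2053:Mon 2054:Tue 2055:Wed 2056:Fri✓ 2057:Sat✓ 2058:Sun 2059:Mon 2060:Wed 2061:Thu✓ 2062:Fri✓ 2063:Sat✓ 2064:Mon 2065:Tue 2066:Wed 2067:Thu✓ 2068:Sat✓ 2069:Sun 2070:Mon 2071:Tue 2072:Thu✓ 2073:Fri✓ 2074:Sat✓ 2075:Sun 2076:Tue 2077:Wed 2078:Thu✓ 2079:Fri✓ 2080:Sun
Years with five Saturdays: 2051, 2056, 2057, 2061, 2062, 2063, 2067, 2068, 2072, 2073, 2074, 2078, 2079 → 13.

13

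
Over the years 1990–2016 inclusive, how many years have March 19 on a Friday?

4

Track March 19's weekday year by year (advancing +1, or +2 across a Feb 29):
  1990: Mon  1991: Tue (+1)  1992: Thu (+2)  1993: Fri (+1) ✓  1994: Sat (+1)
  1995: Sun (+1)  1996: Tue (+2)  1997: Wed (+1)  1998: Thu (+1)  1999: Fri (+1) ✓
  2000: Sun (+2)  2001: Mon (+1)  2002: Tue (+1)  2003: Wed (+1)  2004: Fri (+2) ✓
  2005: Sat (+1)  2006: Sun (+1)  2007: Mon (+1)  2008: Wed (+2)  2009: Thu (+1)
  2010: Fri (+1) ✓  2011: Sat (+1)  2012: Mon (+2)  2013: Tue (+1)  2014: Wed (+1)
  2015: Thu (+1)  2016: Sat (+2)
Friday years: 1993, 1999, 2004, 2010 — 4 in total.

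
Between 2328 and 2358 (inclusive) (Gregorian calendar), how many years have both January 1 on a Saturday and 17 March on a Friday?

Check each year's weekday for January 1 and 17 March:
  2328: Sun/Sat  2329: Tue/Sun  2330: Wed/Mon  2331: Thu/Tue  2332: Fri/Thu  2333: Sun/Fri  2334: Mon/Sat  2335: Tue/Sun  2336: Wed/Tue  2337: Fri/Wed  2338: Sat/Thu  2339: Sun/Fri  2340: Mon/Sun  2341: Wed/Mon  …(3 more)…  2345: Mon/Sat  2346: Tue/Sun  2347: Wed/Mon  2348: Thu/Wed  2349: Sat/Thu  2350: Sun/Fri  2351: Mon/Sat  2352: Tue/Mon  2353: Thu/Tue  2354: Fri/Wed  2355: Sat/Thu  2356: Sun/Sat  2357: Tue/Sun  2358: Wed/Mon
Both conditions hold in: 2344 — 1.

1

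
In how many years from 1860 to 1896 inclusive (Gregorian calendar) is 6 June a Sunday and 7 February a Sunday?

Check each year's weekday for 6 June and 7 February:
  1860: Wed/Tue  1861: Thu/Thu  1862: Fri/Fri  1863: Sat/Sat  1864: Mon/Sun  1865: Tue/Tue  1866: Wed/Wed  1867: Thu/Thu  1868: Sat/Fri  1869: Sun/Sun ✓  1870: Mon/Mon  1871: Tue/Tue  1872: Thu/Wed  1873: Fri/Fri  …(9 more)…  1883: Wed/Wed  1884: Fri/Thu  1885: Sat/Sat  1886: Sun/Sun ✓  1887: Mon/Mon  1888: Wed/Tue  1889: Thu/Thu  1890: Fri/Fri  1891: Sat/Sat  1892: Mon/Sun  1893: Tue/Tue  1894: Wed/Wed  1895: Thu/Thu  1896: Sat/Fri
Both conditions hold in: 1869, 1875, 1886 — 3.

3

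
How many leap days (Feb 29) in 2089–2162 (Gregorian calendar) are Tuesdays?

2

Leap years in 2089–2162: 17 of them.
Feb 29 weekday advances by 5 (mod 7) from one leap year to the next four years later (or differs when a century non-leap intervenes).
Leap-day weekdays: 2092:Fri 2096:Wed 2104:Fri 2108:Wed 2112:Mon 2116:Sat 2120:Thu 2124:Tue✓ 2128:Sun 2132:Fri 2136:Wed 2140:Mon 2144:Sat 2148:Thu 2152:Tue✓ 2156:Sun 2160:Fri
Tuesday: 2124, 2152 → 2.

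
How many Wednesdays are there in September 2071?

September 2071 has 30 days and begins on Tuesday.
The first Wednesday is September 2.
Wednesdays fall on 2, 9, 16, 23, 30 — that's 5.

5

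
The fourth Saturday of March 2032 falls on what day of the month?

27

March 1, 2032 is a Monday, so the first Saturday is the 6th.
The fourth Saturday is 6 + 21 = 27.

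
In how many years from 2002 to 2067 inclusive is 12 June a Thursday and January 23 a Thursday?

Check each year's weekday for 12 June and January 23:
  2002: Wed/Wed  2003: Thu/Thu ✓  2004: Sat/Fri  2005: Sun/Sun  2006: Mon/Mon  2007: Tue/Tue  2008: Thu/Wed  2009: Fri/Fri  2010: Sat/Sat  2011: Sun/Sun  2012: Tue/Mon  2013: Wed/Wed  2014: Thu/Thu ✓  2015: Fri/Fri  …(38 more)…  2054: Fri/Fri  2055: Sat/Sat  2056: Mon/Sun  2057: Tue/Tue  2058: Wed/Wed  2059: Thu/Thu ✓  2060: Sat/Fri  2061: Sun/Sun  2062: Mon/Mon  2063: Tue/Tue  2064: Thu/Wed  2065: Fri/Fri  2066: Sat/Sat  2067: Sun/Sun
Both conditions hold in: 2003, 2014, 2025, 2031, 2042, 2053, 2059 — 7.

7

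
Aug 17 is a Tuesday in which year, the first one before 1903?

1897

From one year to the next, a fixed date's weekday advances by 1, or by 2 when a Feb 29 lies between the two dates.
1903: August 17 is Monday.
1902: Sunday (−1)
1901: Saturday (−1)
1900: Friday (−1)
1899: Thursday (−1)
1898: Wednesday (−1)
1897: Tuesday (−1)
Aug 17 falls on a Tuesday in 1897.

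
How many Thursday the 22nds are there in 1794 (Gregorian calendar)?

Check the 22nd of each month of 1794: Jan 22: Wed, Feb 22: Sat, Mar 22: Sat, Apr 22: Tue, May 22: Thu, Jun 22: Sun, Jul 22: Tue, Aug 22: Fri, Sep 22: Mon, Oct 22: Wed, Nov 22: Sat, Dec 22: Mon.
Thursday occurs in May — 1 month.

1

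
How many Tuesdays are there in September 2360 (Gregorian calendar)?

4

September 2360 has 30 days and begins on Thursday.
The first Tuesday is September 6.
Tuesdays fall on 6, 13, 20, 27 — that's 4.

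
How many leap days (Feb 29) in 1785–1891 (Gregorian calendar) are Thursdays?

3

Leap years in 1785–1891: 25 of them.
Feb 29 weekday advances by 5 (mod 7) from one leap year to the next four years later (or differs when a century non-leap intervenes).
Leap-day weekdays: 1788:Fri 1792:Wed 1796:Mon 1804:Wed 1808:Mon 1812:Sat 1816:Thu✓ 1820:Tue 1824:Sun 1828:Fri 1832:Wed 1836:Mon 1840:Sat 1844:Thu✓ 1848:Tue 1852:Sun 1856:Fri 1860:Wed 1864:Mon 1868:Sat 1872:Thu✓ 1876:Tue 1880:Sun 1884:Fri 1888:Wed
Thursday: 1816, 1844, 1872 → 3.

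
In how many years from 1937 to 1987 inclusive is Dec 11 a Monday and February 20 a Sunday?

Check each year's weekday for Dec 11 and February 20:
  1937: Sat/Sat  1938: Sun/Sun  1939: Mon/Mon  1940: Wed/Tue  1941: Thu/Thu  1942: Fri/Fri  1943: Sat/Sat  1944: Mon/Sun ✓  1945: Tue/Tue  1946: Wed/Wed  1947: Thu/Thu  1948: Sat/Fri  1949: Sun/Sun  1950: Mon/Mon  …(23 more)…  1974: Wed/Wed  1975: Thu/Thu  1976: Sat/Fri  1977: Sun/Sun  1978: Mon/Mon  1979: Tue/Tue  1980: Thu/Wed  1981: Fri/Fri  1982: Sat/Sat  1983: Sun/Sun  1984: Tue/Mon  1985: Wed/Wed  1986: Thu/Thu  1987: Fri/Fri
Both conditions hold in: 1944, 1972 — 2.

2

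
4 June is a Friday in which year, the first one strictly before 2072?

2066

From one year to the next, a fixed date's weekday advances by 1, or by 2 when a Feb 29 lies between the two dates.
2072: June 4 is Saturday.
2071: Thursday (−2)
2070: Wednesday (−1)
2069: Tuesday (−1)
2068: Monday (−1)
2067: Saturday (−2)
2066: Friday (−1)
4 June falls on a Friday in 2066.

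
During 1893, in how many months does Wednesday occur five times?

4

A month of length L has five Wednesdays iff its first Wednesday is on day ≤ L−28 (so day 1–3 in a 31-day month, 1–2 in a 30-day month, day 1 in a leap February).
Checking each month of 1893: Jan starts Sun (31d); Feb starts Wed (28d); Mar starts Wed (31d) ✓; Apr starts Sat (30d); May starts Mon (31d) ✓; Jun starts Thu (30d); Jul starts Sat (31d); Aug starts Tue (31d) ✓; Sep starts Fri (30d); Oct starts Sun (31d); Nov starts Wed (30d) ✓; Dec starts Fri (31d).
Five-Wednesday months: March, May, August, November → 4.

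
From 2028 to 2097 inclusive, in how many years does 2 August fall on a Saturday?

Track 2 August's weekday year by year (advancing +1, or +2 across a Feb 29):
  2028: Wed  2029: Thu (+1)  2030: Fri (+1)  2031: Sat (+1) ✓  2032: Mon (+2)
  2033: Tue (+1)  2034: Wed (+1)  2035: Thu (+1)  2036: Sat (+2) ✓  2037: Sun (+1)
  2038: Mon (+1)  2039: Tue (+1)  2040: Thu (+2)  2041: Fri (+1)  … (42 more years) …
  2084: Wed (+2)  2085: Thu (+1)  2086: Fri (+1)  2087: Sat (+1) ✓  2088: Mon (+2)
  2089: Tue (+1)  2090: Wed (+1)  2091: Thu (+1)  2092: Sat (+2) ✓  2093: Sun (+1)
  2094: Mon (+1)  2095: Tue (+1)  2096: Thu (+2)  2097: Fri (+1)
Saturday years: 2031, 2036, 2042, 2053, 2059, 2064, 2070, 2081, 2087, 2092 — 10 in total.

10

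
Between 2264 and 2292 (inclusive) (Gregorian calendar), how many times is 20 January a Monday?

Track 20 January's weekday year by year (advancing +1, or +2 across a Feb 29):
  2264: Wed  2265: Fri (+2)  2266: Sat (+1)  2267: Sun (+1)  2268: Mon (+1) ✓
  2269: Wed (+2)  2270: Thu (+1)  2271: Fri (+1)  2272: Sat (+1)  2273: Mon (+2) ✓
  2274: Tue (+1)  2275: Wed (+1)  2276: Thu (+1)  2277: Sat (+2)  2278: Sun (+1)
  2279: Mon (+1) ✓  2280: Tue (+1)  2281: Thu (+2)  2282: Fri (+1)  2283: Sat (+1)
  2284: Sun (+1)  2285: Tue (+2)  2286: Wed (+1)  2287: Thu (+1)  2288: Fri (+1)
  2289: Sun (+2)  2290: Mon (+1) ✓  2291: Tue (+1)  2292: Wed (+1)
Monday years: 2268, 2273, 2279, 2290 — 4 in total.

4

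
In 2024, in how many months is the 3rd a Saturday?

2

Check the 3rd of each month of 2024: Jan 3: Wed, Feb 3: Sat, Mar 3: Sun, Apr 3: Wed, May 3: Fri, Jun 3: Mon, Jul 3: Wed, Aug 3: Sat, Sep 3: Tue, Oct 3: Thu, Nov 3: Sun, Dec 3: Tue.
Saturday occurs in February, August — 2 months.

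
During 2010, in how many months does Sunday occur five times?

4

A month of length L has five Sundays iff its first Sunday is on day ≤ L−28 (so day 1–3 in a 31-day month, 1–2 in a 30-day month, day 1 in a leap February).
Checking each month of 2010: Jan starts Fri (31d) ✓; Feb starts Mon (28d); Mar starts Mon (31d); Apr starts Thu (30d); May starts Sat (31d) ✓; Jun starts Tue (30d); Jul starts Thu (31d); Aug starts Sun (31d) ✓; Sep starts Wed (30d); Oct starts Fri (31d) ✓; Nov starts Mon (30d); Dec starts Wed (31d).
Five-Sunday months: January, May, August, October → 4.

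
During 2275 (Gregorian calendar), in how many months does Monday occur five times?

4

A month of length L has five Mondays iff its first Monday is on day ≤ L−28 (so day 1–3 in a 31-day month, 1–2 in a 30-day month, day 1 in a leap February).
Checking each month of 2275: Jan starts Fri (31d); Feb starts Mon (28d); Mar starts Mon (31d) ✓; Apr starts Thu (30d); May starts Sat (31d) ✓; Jun starts Tue (30d); Jul starts Thu (31d); Aug starts Sun (31d) ✓; Sep starts Wed (30d); Oct starts Fri (31d); Nov starts Mon (30d) ✓; Dec starts Wed (31d).
Five-Monday months: March, May, August, November → 4.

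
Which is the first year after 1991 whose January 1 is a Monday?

1996

Jan 1 advances by 2 weekdays after a leap year and by 1 after a common year.
1991: Jan 1 is Tuesday.
1992: Wednesday (leap)
1993: Friday
1994: Saturday
1995: Sunday
1996: Monday (leap)
1996 begins on a Monday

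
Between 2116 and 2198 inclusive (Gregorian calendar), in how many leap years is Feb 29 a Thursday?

3

Leap years in 2116–2198: 21 of them.
Feb 29 weekday advances by 5 (mod 7) from one leap year to the next four years later (or differs when a century non-leap intervenes).
Leap-day weekdays: 2116:Sat 2120:Thu✓ 2124:Tue 2128:Sun 2132:Fri 2136:Wed 2140:Mon 2144:Sat 2148:Thu✓ 2152:Tue 2156:Sun 2160:Fri 2164:Wed 2168:Mon 2172:Sat 2176:Thu✓ 2180:Tue 2184:Sun 2188:Fri 2192:Wed 2196:Mon
Thursday: 2120, 2148, 2176 → 3.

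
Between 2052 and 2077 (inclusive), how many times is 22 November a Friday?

Track 22 November's weekday year by year (advancing +1, or +2 across a Feb 29):
  2052: Fri ✓  2053: Sat (+1)  2054: Sun (+1)  2055: Mon (+1)  2056: Wed (+2)
  2057: Thu (+1)  2058: Fri (+1) ✓  2059: Sat (+1)  2060: Mon (+2)  2061: Tue (+1)
  2062: Wed (+1)  2063: Thu (+1)  2064: Sat (+2)  2065: Sun (+1)  2066: Mon (+1)
  2067: Tue (+1)  2068: Thu (+2)  2069: Fri (+1) ✓  2070: Sat (+1)  2071: Sun (+1)
  2072: Tue (+2)  2073: Wed (+1)  2074: Thu (+1)  2075: Fri (+1) ✓  2076: Sun (+2)
  2077: Mon (+1)
Friday years: 2052, 2058, 2069, 2075 — 4 in total.

4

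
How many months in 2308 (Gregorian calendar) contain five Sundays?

A month of length L has five Sundays iff its first Sunday is on day ≤ L−28 (so day 1–3 in a 31-day month, 1–2 in a 30-day month, day 1 in a leap February).
Checking each month of 2308: Jan starts Wed (31d); Feb starts Sat (29d); Mar starts Sun (31d) ✓; Apr starts Wed (30d); May starts Fri (31d) ✓; Jun starts Mon (30d); Jul starts Wed (31d); Aug starts Sat (31d) ✓; Sep starts Tue (30d); Oct starts Thu (31d); Nov starts Sun (30d) ✓; Dec starts Tue (31d).
Five-Sunday months: March, May, August, November → 4.

4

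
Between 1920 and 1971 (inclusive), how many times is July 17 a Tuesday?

7

Track July 17's weekday year by year (advancing +1, or +2 across a Feb 29):
  1920: Sat  1921: Sun (+1)  1922: Mon (+1)  1923: Tue (+1) ✓  1924: Thu (+2)
  1925: Fri (+1)  1926: Sat (+1)  1927: Sun (+1)  1928: Tue (+2) ✓  1929: Wed (+1)
  1930: Thu (+1)  1931: Fri (+1)  1932: Sun (+2)  1933: Mon (+1)  … (24 more years) …
  1958: Thu (+1)  1959: Fri (+1)  1960: Sun (+2)  1961: Mon (+1)  1962: Tue (+1) ✓
  1963: Wed (+1)  1964: Fri (+2)  1965: Sat (+1)  1966: Sun (+1)  1967: Mon (+1)
  1968: Wed (+2)  1969: Thu (+1)  1970: Fri (+1)  1971: Sat (+1)
Tuesday years: 1923, 1928, 1934, 1945, 1951, 1956, 1962 — 7 in total.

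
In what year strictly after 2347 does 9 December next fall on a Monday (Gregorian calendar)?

From one year to the next, a fixed date's weekday advances by 1, or by 2 when a Feb 29 lies between the two dates.
2347: December 9 is Tuesday.
2348: Thursday (+2)
2349: Friday (+1)
2350: Saturday (+1)
2351: Sunday (+1)
2352: Tuesday (+2)
2353: Wednesday (+1)
2354: Thursday (+1)
2355: Friday (+1)
2356: Sunday (+2)
2357: Monday (+1)
9 December falls on a Monday in 2357.

2357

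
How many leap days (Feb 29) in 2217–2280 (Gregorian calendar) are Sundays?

3

Leap years in 2217–2280: 16 of them.
Feb 29 weekday advances by 5 (mod 7) from one leap year to the next four years later (or differs when a century non-leap intervenes).
Leap-day weekdays: 2220:Tue 2224:Sun✓ 2228:Fri 2232:Wed 2236:Mon 2240:Sat 2244:Thu 2248:Tue 2252:Sun✓ 2256:Fri 2260:Wed 2264:Mon 2268:Sat 2272:Thu 2276:Tue 2280:Sun✓
Sunday: 2224, 2252, 2280 → 3.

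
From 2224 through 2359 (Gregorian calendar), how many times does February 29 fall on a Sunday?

Leap years in 2224–2359: 33 of them.
Feb 29 weekday advances by 5 (mod 7) from one leap year to the next four years later (or differs when a century non-leap intervenes).
Leap-day weekdays: 2224:Sun✓ 2228:Fri 2232:Wed 2236:Mon 2240:Sat 2244:Thu 2248:Tue 2252:Sun✓ 2256:Fri 2260:Wed 2264:Mon 2268:Sat 2272:Thu …(7 more)… 2308:Sat 2312:Thu 2316:Tue 2320:Sun✓ 2324:Fri 2328:Wed 2332:Mon 2336:Sat 2340:Thu 2344:Tue 2348:Sun✓ 2352:Fri 2356:Wed
Sunday: 2224, 2252, 2280, 2320, 2348 → 5.

5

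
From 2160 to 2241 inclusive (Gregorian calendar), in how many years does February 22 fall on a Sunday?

Track February 22's weekday year by year (advancing +1, or +2 across a Feb 29):
  2160: Fri  2161: Sun (+2) ✓  2162: Mon (+1)  2163: Tue (+1)  2164: Wed (+1)
  2165: Fri (+2)  2166: Sat (+1)  2167: Sun (+1) ✓  2168: Mon (+1)  2169: Wed (+2)
  2170: Thu (+1)  2171: Fri (+1)  2172: Sat (+1)  2173: Mon (+2)  … (54 more years) …
  2228: Fri (+1)  2229: Sun (+2) ✓  2230: Mon (+1)  2231: Tue (+1)  2232: Wed (+1)
  2233: Fri (+2)  2234: Sat (+1)  2235: Sun (+1) ✓  2236: Mon (+1)  2237: Wed (+2)
  2238: Thu (+1)  2239: Fri (+1)  2240: Sat (+1)  2241: Mon (+2)
Sunday years: 2161, 2167, 2178, 2184, 2189, 2195, 2201, 2207, 2218, 2224, 2229, 2235 — 12 in total.

12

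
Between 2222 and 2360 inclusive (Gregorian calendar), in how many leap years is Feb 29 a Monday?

Leap years in 2222–2360: 34 of them.
Feb 29 weekday advances by 5 (mod 7) from one leap year to the next four years later (or differs when a century non-leap intervenes).
Leap-day weekdays: 2224:Sun 2228:Fri 2232:Wed 2236:Mon✓ 2240:Sat 2244:Thu 2248:Tue 2252:Sun 2256:Fri 2260:Wed 2264:Mon✓ 2268:Sat 2272:Thu …(8 more)… 2312:Thu 2316:Tue 2320:Sun 2324:Fri 2328:Wed 2332:Mon✓ 2336:Sat 2340:Thu 2344:Tue 2348:Sun 2352:Fri 2356:Wed 2360:Mon✓
Monday: 2236, 2264, 2292, 2304, 2332, 2360 → 6.

6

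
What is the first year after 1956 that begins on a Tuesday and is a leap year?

Jan 1 advances by 2 weekdays after a leap year and by 1 after a common year.
1956: Jan 1 is Sunday (leap).
1957: Tuesday
1958: Wednesday
1959: Thursday
1960: Friday (leap)
1961: Sunday
1962: Monday
1963: Tuesday
1964: Wednesday (leap)
1965: Friday
1966: Saturday
1967: Sunday
1968: Monday (leap)
1969: Wednesday
1970: Thursday
1971: Friday
1972: Saturday (leap)
1973: Monday
1974: Tuesday
1975: Wednesday
1976: Thursday (leap)
1977: Saturday
1978: Sunday
1979: Monday
1980: Tuesday (leap)
1980 begins on a Tuesday and is a leap year.

1980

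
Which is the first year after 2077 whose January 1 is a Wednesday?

2081

Jan 1 advances by 2 weekdays after a leap year and by 1 after a common year.
2077: Jan 1 is Friday.
2078: Saturday
2079: Sunday
2080: Monday (leap)
2081: Wednesday
2081 begins on a Wednesday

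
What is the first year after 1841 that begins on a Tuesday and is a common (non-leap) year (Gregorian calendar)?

Jan 1 advances by 2 weekdays after a leap year and by 1 after a common year.
1841: Jan 1 is Friday.
1842: Saturday
1843: Sunday
1844: Monday (leap)
1845: Wednesday
1846: Thursday
1847: Friday
1848: Saturday (leap)
1849: Monday
1850: Tuesday
1850 begins on a Tuesday and is a common year.

1850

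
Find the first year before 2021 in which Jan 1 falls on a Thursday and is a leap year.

Jan 1 advances by 2 weekdays after a leap year and by 1 after a common year.
2021: Jan 1 is Friday.
2020: Wednesday (leap)
2019: Tuesday
2018: Monday
2017: Sunday
2016: Friday (leap)
2015: Thursday
2014: Wednesday
2013: Tuesday
2012: Sunday (leap)
2011: Saturday
2010: Friday
2009: Thursday
2008: Tuesday (leap)
2007: Monday
2006: Sunday
2005: Saturday
2004: Thursday (leap)
2004 begins on a Thursday and is a leap year.

2004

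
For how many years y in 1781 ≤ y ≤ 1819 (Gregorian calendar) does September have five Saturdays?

September has 30 days; it has five Saturdays when Saturday falls among the first (month-length − 28) days — i.e. when September 1 is one of Saturday/Friday.
September 1 by year: 1781:Sat✓ 1782:Sun 1783:Mon 1784:Wed 1785:Thu 1786:Fri✓ 1787:Sat✓ 1788:Mon 1789:Tue 1790:Wed 1791:Thu 1792:Sat✓ 1793:Sun 1794:Mon 1795:Tue …(9 more)… 1805:Sun 1806:Mon 1807:Tue 1808:Thu 1809:Fri✓ 1810:Sat✓ 1811:Sun 1812:Tue 1813:Wed 1814:Thu 1815:Fri✓ 1816:Sun 1817:Mon 1818:Tue 1819:Wed
Years with five Saturdays: 1781, 1786, 1787, 1792, 1797, 1798, 1804, 1809, 1810, 1815 → 10.

10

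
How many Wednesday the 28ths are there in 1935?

Check the 28th of each month of 1935: Jan 28: Mon, Feb 28: Thu, Mar 28: Thu, Apr 28: Sun, May 28: Tue, Jun 28: Fri, Jul 28: Sun, Aug 28: Wed, Sep 28: Sat, Oct 28: Mon, Nov 28: Thu, Dec 28: Sat.
Wednesday occurs in August — 1 month.

1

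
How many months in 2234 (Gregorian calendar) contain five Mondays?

4

A month of length L has five Mondays iff its first Monday is on day ≤ L−28 (so day 1–3 in a 31-day month, 1–2 in a 30-day month, day 1 in a leap February).
Checking each month of 2234: Jan starts Wed (31d); Feb starts Sat (28d); Mar starts Sat (31d) ✓; Apr starts Tue (30d); May starts Thu (31d); Jun starts Sun (30d) ✓; Jul starts Tue (31d); Aug starts Fri (31d); Sep starts Mon (30d) ✓; Oct starts Wed (31d); Nov starts Sat (30d); Dec starts Mon (31d) ✓.
Five-Monday months: March, June, September, December → 4.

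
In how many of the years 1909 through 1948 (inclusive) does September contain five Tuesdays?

11

September has 30 days; it has five Tuesdays when Tuesday falls among the first (month-length − 28) days — i.e. when September 1 is one of Tuesday/Monday.
September 1 by year: 1909:Wed 1910:Thu 1911:Fri 1912:Sun 1913:Mon✓ 1914:Tue✓ 1915:Wed 1916:Fri 1917:Sat 1918:Sun 1919:Mon✓ 1920:Wed 1921:Thu 1922:Fri 1923:Sat …(10 more)… 1934:Sat 1935:Sun 1936:Tue✓ 1937:Wed 1938:Thu 1939:Fri 1940:Sun 1941:Mon✓ 1942:Tue✓ 1943:Wed 1944:Fri 1945:Sat 1946:Sun 1947:Mon✓ 1948:Wed
Years with five Tuesdays: 1913, 1914, 1919, 1924, 1925, 1930, 1931, 1936, 1941, 1942, 1947 → 11.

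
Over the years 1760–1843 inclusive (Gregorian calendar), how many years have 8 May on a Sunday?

Track 8 May's weekday year by year (advancing +1, or +2 across a Feb 29):
  1760: Thu  1761: Fri (+1)  1762: Sat (+1)  1763: Sun (+1) ✓  1764: Tue (+2)
  1765: Wed (+1)  1766: Thu (+1)  1767: Fri (+1)  1768: Sun (+2) ✓  1769: Mon (+1)
  1770: Tue (+1)  1771: Wed (+1)  1772: Fri (+2)  1773: Sat (+1)  … (56 more years) …
  1830: Sat (+1)  1831: Sun (+1) ✓  1832: Tue (+2)  1833: Wed (+1)  1834: Thu (+1)
  1835: Fri (+1)  1836: Sun (+2) ✓  1837: Mon (+1)  1838: Tue (+1)  1839: Wed (+1)
  1840: Fri (+2)  1841: Sat (+1)  1842: Sun (+1) ✓  1843: Mon (+1)
Sunday years: 1763, 1768, 1774, 1785, 1791, 1796, 1803, 1808, 1814, 1825, 1831, 1836, 1842 — 13 in total.

13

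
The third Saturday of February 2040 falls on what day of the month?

18

February 1, 2040 is a Wednesday, so the first Saturday is the 4th.
The third Saturday is 4 + 14 = 18.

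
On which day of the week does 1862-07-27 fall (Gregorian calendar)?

January 1, 1862 is a Wednesday.
July 27 is day 208 of the year, i.e. 207 days after Jan 1.
207 mod 7 = 4, so advance 4 weekdays from Wednesday: Sunday.

Sunday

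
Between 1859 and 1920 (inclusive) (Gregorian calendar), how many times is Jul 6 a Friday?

9

Track Jul 6's weekday year by year (advancing +1, or +2 across a Feb 29):
  1859: Wed  1860: Fri (+2) ✓  1861: Sat (+1)  1862: Sun (+1)  1863: Mon (+1)
  1864: Wed (+2)  1865: Thu (+1)  1866: Fri (+1) ✓  1867: Sat (+1)  1868: Mon (+2)
  1869: Tue (+1)  1870: Wed (+1)  1871: Thu (+1)  1872: Sat (+2)  … (34 more years) …
  1907: Sat (+1)  1908: Mon (+2)  1909: Tue (+1)  1910: Wed (+1)  1911: Thu (+1)
  1912: Sat (+2)  1913: Sun (+1)  1914: Mon (+1)  1915: Tue (+1)  1916: Thu (+2)
  1917: Fri (+1) ✓  1918: Sat (+1)  1919: Sun (+1)  1920: Tue (+2)
Friday years: 1860, 1866, 1877, 1883, 1888, 1894, 1900, 1906, 1917 — 9 in total.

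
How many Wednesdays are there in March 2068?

4

March 2068 has 31 days and begins on Thursday.
The first Wednesday is March 7.
Wednesdays fall on 7, 14, 21, 28 — that's 4.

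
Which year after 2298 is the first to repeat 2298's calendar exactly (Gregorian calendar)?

Two years share a calendar iff Jan 1 falls on the same weekday and both are leap or both are common. 2298: Jan 1 is Saturday, common year.
2299: Jan 1 Sunday, common
2300: Jan 1 Monday, common
2301: Jan 1 Tuesday, common
2302: Jan 1 Wednesday, common
2303: Jan 1 Thursday, common
2304: Jan 1 Friday, leap
2305: Jan 1 Sunday, common
2306: Jan 1 Monday, common
2307: Jan 1 Tuesday, common
2308: Jan 1 Wednesday, leap
2309: Jan 1 Friday, common
2310: Jan 1 Saturday, common
2310 matches on both conditions.

2310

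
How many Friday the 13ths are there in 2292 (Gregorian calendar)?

1

Check the 13th of each month of 2292: Jan 13: Wed, Feb 13: Sat, Mar 13: Sun, Apr 13: Wed, May 13: Fri, Jun 13: Mon, Jul 13: Wed, Aug 13: Sat, Sep 13: Tue, Oct 13: Thu, Nov 13: Sun, Dec 13: Tue.
Friday occurs in May — 1 month.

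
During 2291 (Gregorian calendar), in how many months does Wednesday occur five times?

A month of length L has five Wednesdays iff its first Wednesday is on day ≤ L−28 (so day 1–3 in a 31-day month, 1–2 in a 30-day month, day 1 in a leap February).
Checking each month of 2291: Jan starts Thu (31d); Feb starts Sun (28d); Mar starts Sun (31d); Apr starts Wed (30d) ✓; May starts Fri (31d); Jun starts Mon (30d); Jul starts Wed (31d) ✓; Aug starts Sat (31d); Sep starts Tue (30d) ✓; Oct starts Thu (31d); Nov starts Sun (30d); Dec starts Tue (31d) ✓.
Five-Wednesday months: April, July, September, December → 4.

4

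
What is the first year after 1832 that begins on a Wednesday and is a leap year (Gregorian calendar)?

Jan 1 advances by 2 weekdays after a leap year and by 1 after a common year.
1832: Jan 1 is Sunday (leap).
1833: Tuesday
1834: Wednesday
1835: Thursday
1836: Friday (leap)
1837: Sunday
1838: Monday
1839: Tuesday
1840: Wednesday (leap)
1840 begins on a Wednesday and is a leap year.

1840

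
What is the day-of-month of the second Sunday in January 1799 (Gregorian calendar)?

January 1, 1799 is a Tuesday, so the first Sunday is the 6th.
The second Sunday is 6 + 7 = 13.

13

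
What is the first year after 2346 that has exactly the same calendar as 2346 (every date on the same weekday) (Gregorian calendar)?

2357

Two years share a calendar iff Jan 1 falls on the same weekday and both are leap or both are common. 2346: Jan 1 is Tuesday, common year.
2347: Jan 1 Wednesday, common
2348: Jan 1 Thursday, leap
2349: Jan 1 Saturday, common
2350: Jan 1 Sunday, common
2351: Jan 1 Monday, common
2352: Jan 1 Tuesday, leap
2353: Jan 1 Thursday, common
2354: Jan 1 Friday, common
2355: Jan 1 Saturday, common
2356: Jan 1 Sunday, leap
2357: Jan 1 Tuesday, common
2357 matches on both conditions.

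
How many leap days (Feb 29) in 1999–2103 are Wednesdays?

4

Leap years in 1999–2103: 25 of them.
Feb 29 weekday advances by 5 (mod 7) from one leap year to the next four years later (or differs when a century non-leap intervenes).
Leap-day weekdays: 2000:Tue 2004:Sun 2008:Fri 2012:Wed✓ 2016:Mon 2020:Sat 2024:Thu 2028:Tue 2032:Sun 2036:Fri 2040:Wed✓ 2044:Mon 2048:Sat 2052:Thu 2056:Tue 2060:Sun 2064:Fri 2068:Wed✓ 2072:Mon 2076:Sat 2080:Thu 2084:Tue 2088:Sun 2092:Fri 2096:Wed✓
Wednesday: 2012, 2040, 2068, 2096 → 4.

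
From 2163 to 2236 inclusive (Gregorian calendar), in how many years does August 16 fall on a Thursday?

11

Track August 16's weekday year by year (advancing +1, or +2 across a Feb 29):
  2163: Tue  2164: Thu (+2) ✓  2165: Fri (+1)  2166: Sat (+1)  2167: Sun (+1)
  2168: Tue (+2)  2169: Wed (+1)  2170: Thu (+1) ✓  2171: Fri (+1)  2172: Sun (+2)
  2173: Mon (+1)  2174: Tue (+1)  2175: Wed (+1)  2176: Fri (+2)  … (46 more years) …
  2223: Sat (+1)  2224: Mon (+2)  2225: Tue (+1)  2226: Wed (+1)  2227: Thu (+1) ✓
  2228: Sat (+2)  2229: Sun (+1)  2230: Mon (+1)  2231: Tue (+1)  2232: Thu (+2) ✓
  2233: Fri (+1)  2234: Sat (+1)  2235: Sun (+1)  2236: Tue (+2)
Thursday years: 2164, 2170, 2181, 2187, 2192, 2198, 2204, 2210, 2221, 2227, 2232 — 11 in total.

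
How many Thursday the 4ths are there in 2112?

Check the 4th of each month of 2112: Jan 4: Mon, Feb 4: Thu, Mar 4: Fri, Apr 4: Mon, May 4: Wed, Jun 4: Sat, Jul 4: Mon, Aug 4: Thu, Sep 4: Sun, Oct 4: Tue, Nov 4: Fri, Dec 4: Sun.
Thursday occurs in February, August — 2 months.

2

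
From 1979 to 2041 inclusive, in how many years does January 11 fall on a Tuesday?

Track January 11's weekday year by year (advancing +1, or +2 across a Feb 29):
  1979: Thu  1980: Fri (+1)  1981: Sun (+2)  1982: Mon (+1)  1983: Tue (+1) ✓
  1984: Wed (+1)  1985: Fri (+2)  1986: Sat (+1)  1987: Sun (+1)  1988: Mon (+1)
  1989: Wed (+2)  1990: Thu (+1)  1991: Fri (+1)  1992: Sat (+1)  … (35 more years) …
  2028: Tue (+1) ✓  2029: Thu (+2)  2030: Fri (+1)  2031: Sat (+1)  2032: Sun (+1)
  2033: Tue (+2) ✓  2034: Wed (+1)  2035: Thu (+1)  2036: Fri (+1)  2037: Sun (+2)
  2038: Mon (+1)  2039: Tue (+1) ✓  2040: Wed (+1)  2041: Fri (+2)
Tuesday years: 1983, 1994, 2000, 2005, 2011, 2022, 2028, 2033, 2039 — 9 in total.

9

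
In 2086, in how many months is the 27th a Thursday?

1

Check the 27th of each month of 2086: Jan 27: Sun, Feb 27: Wed, Mar 27: Wed, Apr 27: Sat, May 27: Mon, Jun 27: Thu, Jul 27: Sat, Aug 27: Tue, Sep 27: Fri, Oct 27: Sun, Nov 27: Wed, Dec 27: Fri.
Thursday occurs in June — 1 month.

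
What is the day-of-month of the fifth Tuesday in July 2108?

July 1, 2108 is a Sunday, so the first Tuesday is the 3rd.
The fifth Tuesday is 3 + 28 = 31.

31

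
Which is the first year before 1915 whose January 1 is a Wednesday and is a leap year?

1908

Jan 1 advances by 2 weekdays after a leap year and by 1 after a common year.
1915: Jan 1 is Friday.
1914: Thursday
1913: Wednesday
1912: Monday (leap)
1911: Sunday
1910: Saturday
1909: Friday
1908: Wednesday (leap)
1908 begins on a Wednesday and is a leap year.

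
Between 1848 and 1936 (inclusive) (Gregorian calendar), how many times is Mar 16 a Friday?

14

Track Mar 16's weekday year by year (advancing +1, or +2 across a Feb 29):
  1848: Thu  1849: Fri (+1) ✓  1850: Sat (+1)  1851: Sun (+1)  1852: Tue (+2)
  1853: Wed (+1)  1854: Thu (+1)  1855: Fri (+1) ✓  1856: Sun (+2)  1857: Mon (+1)
  1858: Tue (+1)  1859: Wed (+1)  1860: Fri (+2) ✓  1861: Sat (+1)  … (61 more years) …
  1923: Fri (+1) ✓  1924: Sun (+2)  1925: Mon (+1)  1926: Tue (+1)  1927: Wed (+1)
  1928: Fri (+2) ✓  1929: Sat (+1)  1930: Sun (+1)  1931: Mon (+1)  1932: Wed (+2)
  1933: Thu (+1)  1934: Fri (+1) ✓  1935: Sat (+1)  1936: Mon (+2)
Friday years: 1849, 1855, 1860, 1866, 1877, 1883, 1888, 1894, 1900, 1906, 1917, 1923, 1928, 1934 — 14 in total.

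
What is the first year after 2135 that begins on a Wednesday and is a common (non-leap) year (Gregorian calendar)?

2138

Jan 1 advances by 2 weekdays after a leap year and by 1 after a common year.
2135: Jan 1 is Saturday.
2136: Sunday (leap)
2137: Tuesday
2138: Wednesday
2138 begins on a Wednesday and is a common year.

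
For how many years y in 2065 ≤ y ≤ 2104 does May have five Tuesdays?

17

May has 31 days; it has five Tuesdays when Tuesday falls among the first (month-length − 28) days — i.e. when May 1 is one of Tuesday/Monday/Sunday.
May 1 by year: 2065:Fri 2066:Sat 2067:Sun✓ 2068:Tue✓ 2069:Wed 2070:Thu 2071:Fri 2072:Sun✓ 2073:Mon✓ 2074:Tue✓ 2075:Wed 2076:Fri 2077:Sat 2078:Sun✓ 2079:Mon✓ …(10 more)… 2090:Mon✓ 2091:Tue✓ 2092:Thu 2093:Fri 2094:Sat 2095:Sun✓ 2096:Tue✓ 2097:Wed 2098:Thu 2099:Fri 2100:Sat 2101:Sun✓ 2102:Mon✓ 2103:Tue✓ 2104:Thu
Years with five Tuesdays: 2067, 2068, 2072, 2073, 2074, 2078, 2079, 2084, 2085, 2089, 2090, 2091, 2095, 2096, 2101, 2102, 2103 → 17.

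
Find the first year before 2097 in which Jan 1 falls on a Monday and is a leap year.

Jan 1 advances by 2 weekdays after a leap year and by 1 after a common year.
2097: Jan 1 is Tuesday.
2096: Sunday (leap)
2095: Saturday
2094: Friday
2093: Thursday
2092: Tuesday (leap)
2091: Monday
2090: Sunday
2089: Saturday
2088: Thursday (leap)
2087: Wednesday
2086: Tuesday
2085: Monday
2084: Saturday (leap)
2083: Friday
2082: Thursday
2081: Wednesday
2080: Monday (leap)
2080 begins on a Monday and is a leap year.

2080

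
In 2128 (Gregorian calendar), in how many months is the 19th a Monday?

3

Check the 19th of each month of 2128: Jan 19: Mon, Feb 19: Thu, Mar 19: Fri, Apr 19: Mon, May 19: Wed, Jun 19: Sat, Jul 19: Mon, Aug 19: Thu, Sep 19: Sun, Oct 19: Tue, Nov 19: Fri, Dec 19: Sun.
Monday occurs in January, April, July — 3 months.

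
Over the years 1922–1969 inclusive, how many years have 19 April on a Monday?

Track 19 April's weekday year by year (advancing +1, or +2 across a Feb 29):
  1922: Wed  1923: Thu (+1)  1924: Sat (+2)  1925: Sun (+1)  1926: Mon (+1) ✓
  1927: Tue (+1)  1928: Thu (+2)  1929: Fri (+1)  1930: Sat (+1)  1931: Sun (+1)
  1932: Tue (+2)  1933: Wed (+1)  1934: Thu (+1)  1935: Fri (+1)  … (20 more years) …
  1956: Thu (+2)  1957: Fri (+1)  1958: Sat (+1)  1959: Sun (+1)  1960: Tue (+2)
  1961: Wed (+1)  1962: Thu (+1)  1963: Fri (+1)  1964: Sun (+2)  1965: Mon (+1) ✓
  1966: Tue (+1)  1967: Wed (+1)  1968: Fri (+2)  1969: Sat (+1)
Monday years: 1926, 1937, 1943, 1948, 1954, 1965 — 6 in total.

6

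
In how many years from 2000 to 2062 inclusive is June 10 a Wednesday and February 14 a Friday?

2

Check each year's weekday for June 10 and February 14:
  2000: Sat/Mon  2001: Sun/Wed  2002: Mon/Thu  2003: Tue/Fri  2004: Thu/Sat  2005: Fri/Mon  2006: Sat/Tue  2007: Sun/Wed  2008: Tue/Thu  2009: Wed/Sat  2010: Thu/Sun  2011: Fri/Mon  2012: Sun/Tue  2013: Mon/Thu  …(35 more)…  2049: Thu/Sun  2050: Fri/Mon  2051: Sat/Tue  2052: Mon/Wed  2053: Tue/Fri  2054: Wed/Sat  2055: Thu/Sun  2056: Sat/Mon  2057: Sun/Wed  2058: Mon/Thu  2059: Tue/Fri  2060: Thu/Sat  2061: Fri/Mon  2062: Sat/Tue
Both conditions hold in: 2020, 2048 — 2.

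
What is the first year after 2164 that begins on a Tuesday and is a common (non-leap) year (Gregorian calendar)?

2165

Jan 1 advances by 2 weekdays after a leap year and by 1 after a common year.
2164: Jan 1 is Sunday (leap).
2165: Tuesday
2165 begins on a Tuesday and is a common year.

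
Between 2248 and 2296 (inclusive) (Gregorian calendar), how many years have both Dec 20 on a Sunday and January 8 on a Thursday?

5

Check each year's weekday for Dec 20 and January 8:
  2248: Wed/Sat  2249: Thu/Mon  2250: Fri/Tue  2251: Sat/Wed  2252: Mon/Thu  2253: Tue/Sat  2254: Wed/Sun  2255: Thu/Mon  2256: Sat/Tue  2257: Sun/Thu ✓  2258: Mon/Fri  2259: Tue/Sat  2260: Thu/Sun  2261: Fri/Tue  …(21 more)…  2283: Thu/Mon  2284: Sat/Tue  2285: Sun/Thu ✓  2286: Mon/Fri  2287: Tue/Sat  2288: Thu/Sun  2289: Fri/Tue  2290: Sat/Wed  2291: Sun/Thu ✓  2292: Tue/Fri  2293: Wed/Sun  2294: Thu/Mon  2295: Fri/Tue  2296: Sun/Wed
Both conditions hold in: 2257, 2263, 2274, 2285, 2291 — 5.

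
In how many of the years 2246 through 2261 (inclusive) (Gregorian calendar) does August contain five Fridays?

August has 31 days; it has five Fridays when Friday falls among the first (month-length − 28) days — i.e. when August 1 is one of Friday/Thursday/Wednesday.
August 1 by year: 2246:Sat 2247:Sun 2248:Tue 2249:Wed✓ 2250:Thu✓ 2251:Fri✓ 2252:Sun 2253:Mon 2254:Tue 2255:Wed✓ 2256:Fri✓ 2257:Sat 2258:Sun 2259:Mon 2260:Wed✓ 2261:Thu✓
Years with five Fridays: 2249, 2250, 2251, 2255, 2256, 2260, 2261 → 7.

7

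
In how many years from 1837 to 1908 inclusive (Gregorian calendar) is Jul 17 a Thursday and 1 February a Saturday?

Check each year's weekday for Jul 17 and 1 February:
  1837: Mon/Wed  1838: Tue/Thu  1839: Wed/Fri  1840: Fri/Sat  1841: Sat/Mon  1842: Sun/Tue  1843: Mon/Wed  1844: Wed/Thu  1845: Thu/Sat ✓  1846: Fri/Sun  1847: Sat/Mon  1848: Mon/Tue  1849: Tue/Thu  1850: Wed/Fri  …(44 more)…  1895: Wed/Fri  1896: Fri/Sat  1897: Sat/Mon  1898: Sun/Tue  1899: Mon/Wed  1900: Tue/Thu  1901: Wed/Fri  1902: Thu/Sat ✓  1903: Fri/Sun  1904: Sun/Mon  1905: Mon/Wed  1906: Tue/Thu  1907: Wed/Fri  1908: Fri/Sat
Both conditions hold in: 1845, 1851, 1862, 1873, 1879, 1890, 1902 — 7.

7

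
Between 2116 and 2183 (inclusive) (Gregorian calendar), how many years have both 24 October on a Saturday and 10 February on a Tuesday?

Check each year's weekday for 24 October and 10 February:
  2116: Sat/Mon  2117: Sun/Wed  2118: Mon/Thu  2119: Tue/Fri  2120: Thu/Sat  2121: Fri/Mon  2122: Sat/Tue ✓  2123: Sun/Wed  2124: Tue/Thu  2125: Wed/Sat  2126: Thu/Sun  2127: Fri/Mon  2128: Sun/Tue  2129: Mon/Thu  …(40 more)…  2170: Wed/Sat  2171: Thu/Sun  2172: Sat/Mon  2173: Sun/Wed  2174: Mon/Thu  2175: Tue/Fri  2176: Thu/Sat  2177: Fri/Mon  2178: Sat/Tue ✓  2179: Sun/Wed  2180: Tue/Thu  2181: Wed/Sat  2182: Thu/Sun  2183: Fri/Mon
Both conditions hold in: 2122, 2133, 2139, 2150, 2161, 2167, 2178 — 7.

7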